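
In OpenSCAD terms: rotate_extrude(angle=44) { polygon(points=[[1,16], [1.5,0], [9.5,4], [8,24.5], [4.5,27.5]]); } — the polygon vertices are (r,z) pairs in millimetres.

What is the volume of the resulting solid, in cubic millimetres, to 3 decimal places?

Volume = 657.329 mm³

Profile (r,z), 5 vertices: (1,16) (1.5,0) (9.5,4) (8,24.5) (4.5,27.5)
edge 0: (1,16)→(1.5,0)  cross = 1·0 − 1.5·16 = -24.0000; (r_i+r_j)·cross = 2.5·-24.0000 = -60.0000
edge 1: (1.5,0)→(9.5,4)  cross = 1.5·4 − 9.5·0 = 6.0000; (r_i+r_j)·cross = 11·6.0000 = 66.0000
edge 2: (9.5,4)→(8,24.5)  cross = 9.5·24.5 − 8·4 = 200.7500; (r_i+r_j)·cross = 17.5·200.7500 = 3513.1250
edge 3: (8,24.5)→(4.5,27.5)  cross = 8·27.5 − 4.5·24.5 = 109.7500; (r_i+r_j)·cross = 12.5·109.7500 = 1371.8750
edge 4: (4.5,27.5)→(1,16)  cross = 4.5·16 − 1·27.5 = 44.5000; (r_i+r_j)·cross = 5.5·44.5000 = 244.7500
Σcross = 337.0000 → A = |Σcross|/2 = 168.5000 mm²
Σ(r_i+r_j)·cross = 5135.7500 → first moment M = |Σ|/6 = 855.9583
R_c = M/A = 855.9583/168.5000 = 5.0799 mm
θ = 44° = 0.767945 rad
V = θ·R_c·A = 0.767945·5.0799·168.5000 = 657.329 mm³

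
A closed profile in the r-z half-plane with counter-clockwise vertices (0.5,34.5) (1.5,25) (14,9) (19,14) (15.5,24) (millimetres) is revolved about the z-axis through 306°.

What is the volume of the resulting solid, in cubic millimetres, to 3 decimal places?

Profile (r,z), 5 vertices: (0.5,34.5) (1.5,25) (14,9) (19,14) (15.5,24)
edge 0: (0.5,34.5)→(1.5,25)  cross = 0.5·25 − 1.5·34.5 = -39.2500; (r_i+r_j)·cross = 2·-39.2500 = -78.5000
edge 1: (1.5,25)→(14,9)  cross = 1.5·9 − 14·25 = -336.5000; (r_i+r_j)·cross = 15.5·-336.5000 = -5215.7500
edge 2: (14,9)→(19,14)  cross = 14·14 − 19·9 = 25.0000; (r_i+r_j)·cross = 33·25.0000 = 825.0000
edge 3: (19,14)→(15.5,24)  cross = 19·24 − 15.5·14 = 239.0000; (r_i+r_j)·cross = 34.5·239.0000 = 8245.5000
edge 4: (15.5,24)→(0.5,34.5)  cross = 15.5·34.5 − 0.5·24 = 522.7500; (r_i+r_j)·cross = 16·522.7500 = 8364.0000
Σcross = 411.0000 → A = |Σcross|/2 = 205.5000 mm²
Σ(r_i+r_j)·cross = 12140.2500 → first moment M = |Σ|/6 = 2023.3750
R_c = M/A = 2023.3750/205.5000 = 9.8461 mm
θ = 306° = 5.340708 rad
V = θ·R_c·A = 5.340708·9.8461·205.5000 = 10806.254 mm³

Volume = 10806.254 mm³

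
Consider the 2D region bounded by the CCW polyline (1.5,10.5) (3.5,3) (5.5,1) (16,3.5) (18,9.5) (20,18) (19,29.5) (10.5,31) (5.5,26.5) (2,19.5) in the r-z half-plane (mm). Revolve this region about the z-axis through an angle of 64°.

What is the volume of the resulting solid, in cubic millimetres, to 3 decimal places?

Profile (r,z), 10 vertices: (1.5,10.5) (3.5,3) (5.5,1) (16,3.5) (18,9.5) (20,18) (19,29.5) (10.5,31) (5.5,26.5) (2,19.5)
edge 0: (1.5,10.5)→(3.5,3)  cross = 1.5·3 − 3.5·10.5 = -32.2500; (r_i+r_j)·cross = 5·-32.2500 = -161.2500
edge 1: (3.5,3)→(5.5,1)  cross = 3.5·1 − 5.5·3 = -13.0000; (r_i+r_j)·cross = 9·-13.0000 = -117.0000
edge 2: (5.5,1)→(16,3.5)  cross = 5.5·3.5 − 16·1 = 3.2500; (r_i+r_j)·cross = 21.5·3.2500 = 69.8750
edge 3: (16,3.5)→(18,9.5)  cross = 16·9.5 − 18·3.5 = 89.0000; (r_i+r_j)·cross = 34·89.0000 = 3026.0000
edge 4: (18,9.5)→(20,18)  cross = 18·18 − 20·9.5 = 134.0000; (r_i+r_j)·cross = 38·134.0000 = 5092.0000
edge 5: (20,18)→(19,29.5)  cross = 20·29.5 − 19·18 = 248.0000; (r_i+r_j)·cross = 39·248.0000 = 9672.0000
edge 6: (19,29.5)→(10.5,31)  cross = 19·31 − 10.5·29.5 = 279.2500; (r_i+r_j)·cross = 29.5·279.2500 = 8237.8750
edge 7: (10.5,31)→(5.5,26.5)  cross = 10.5·26.5 − 5.5·31 = 107.7500; (r_i+r_j)·cross = 16·107.7500 = 1724.0000
edge 8: (5.5,26.5)→(2,19.5)  cross = 5.5·19.5 − 2·26.5 = 54.2500; (r_i+r_j)·cross = 7.5·54.2500 = 406.8750
edge 9: (2,19.5)→(1.5,10.5)  cross = 2·10.5 − 1.5·19.5 = -8.2500; (r_i+r_j)·cross = 3.5·-8.2500 = -28.8750
Σcross = 862.0000 → A = |Σcross|/2 = 431.0000 mm²
Σ(r_i+r_j)·cross = 27921.5000 → first moment M = |Σ|/6 = 4653.5833
R_c = M/A = 4653.5833/431.0000 = 10.7972 mm
θ = 64° = 1.117011 rad
V = θ·R_c·A = 1.117011·10.7972·431.0000 = 5198.102 mm³

Volume = 5198.102 mm³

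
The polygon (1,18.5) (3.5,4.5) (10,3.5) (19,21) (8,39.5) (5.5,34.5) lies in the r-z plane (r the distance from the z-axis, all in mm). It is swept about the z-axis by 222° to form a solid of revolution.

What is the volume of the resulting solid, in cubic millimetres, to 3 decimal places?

Volume = 13177.620 mm³

Profile (r,z), 6 vertices: (1,18.5) (3.5,4.5) (10,3.5) (19,21) (8,39.5) (5.5,34.5)
edge 0: (1,18.5)→(3.5,4.5)  cross = 1·4.5 − 3.5·18.5 = -60.2500; (r_i+r_j)·cross = 4.5·-60.2500 = -271.1250
edge 1: (3.5,4.5)→(10,3.5)  cross = 3.5·3.5 − 10·4.5 = -32.7500; (r_i+r_j)·cross = 13.5·-32.7500 = -442.1250
edge 2: (10,3.5)→(19,21)  cross = 10·21 − 19·3.5 = 143.5000; (r_i+r_j)·cross = 29·143.5000 = 4161.5000
edge 3: (19,21)→(8,39.5)  cross = 19·39.5 − 8·21 = 582.5000; (r_i+r_j)·cross = 27·582.5000 = 15727.5000
edge 4: (8,39.5)→(5.5,34.5)  cross = 8·34.5 − 5.5·39.5 = 58.7500; (r_i+r_j)·cross = 13.5·58.7500 = 793.1250
edge 5: (5.5,34.5)→(1,18.5)  cross = 5.5·18.5 − 1·34.5 = 67.2500; (r_i+r_j)·cross = 6.5·67.2500 = 437.1250
Σcross = 759.0000 → A = |Σcross|/2 = 379.5000 mm²
Σ(r_i+r_j)·cross = 20406.0000 → first moment M = |Σ|/6 = 3401.0000
R_c = M/A = 3401.0000/379.5000 = 8.9618 mm
θ = 222° = 3.874631 rad
V = θ·R_c·A = 3.874631·8.9618·379.5000 = 13177.620 mm³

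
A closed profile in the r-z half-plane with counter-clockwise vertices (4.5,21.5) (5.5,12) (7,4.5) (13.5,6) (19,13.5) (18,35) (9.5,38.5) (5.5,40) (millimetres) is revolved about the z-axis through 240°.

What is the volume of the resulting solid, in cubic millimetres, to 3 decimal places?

Volume = 19467.141 mm³

Profile (r,z), 8 vertices: (4.5,21.5) (5.5,12) (7,4.5) (13.5,6) (19,13.5) (18,35) (9.5,38.5) (5.5,40)
edge 0: (4.5,21.5)→(5.5,12)  cross = 4.5·12 − 5.5·21.5 = -64.2500; (r_i+r_j)·cross = 10·-64.2500 = -642.5000
edge 1: (5.5,12)→(7,4.5)  cross = 5.5·4.5 − 7·12 = -59.2500; (r_i+r_j)·cross = 12.5·-59.2500 = -740.6250
edge 2: (7,4.5)→(13.5,6)  cross = 7·6 − 13.5·4.5 = -18.7500; (r_i+r_j)·cross = 20.5·-18.7500 = -384.3750
edge 3: (13.5,6)→(19,13.5)  cross = 13.5·13.5 − 19·6 = 68.2500; (r_i+r_j)·cross = 32.5·68.2500 = 2218.1250
edge 4: (19,13.5)→(18,35)  cross = 19·35 − 18·13.5 = 422.0000; (r_i+r_j)·cross = 37·422.0000 = 15614.0000
edge 5: (18,35)→(9.5,38.5)  cross = 18·38.5 − 9.5·35 = 360.5000; (r_i+r_j)·cross = 27.5·360.5000 = 9913.7500
edge 6: (9.5,38.5)→(5.5,40)  cross = 9.5·40 − 5.5·38.5 = 168.2500; (r_i+r_j)·cross = 15·168.2500 = 2523.7500
edge 7: (5.5,40)→(4.5,21.5)  cross = 5.5·21.5 − 4.5·40 = -61.7500; (r_i+r_j)·cross = 10·-61.7500 = -617.5000
Σcross = 815.0000 → A = |Σcross|/2 = 407.5000 mm²
Σ(r_i+r_j)·cross = 27884.6250 → first moment M = |Σ|/6 = 4647.4375
R_c = M/A = 4647.4375/407.5000 = 11.4048 mm
θ = 240° = 4.188790 rad
V = θ·R_c·A = 4.188790·11.4048·407.5000 = 19467.141 mm³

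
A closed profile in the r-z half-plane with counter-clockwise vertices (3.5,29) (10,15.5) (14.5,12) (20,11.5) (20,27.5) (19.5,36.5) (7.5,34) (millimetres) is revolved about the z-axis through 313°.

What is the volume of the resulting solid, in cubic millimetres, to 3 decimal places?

Volume = 21642.339 mm³

Profile (r,z), 7 vertices: (3.5,29) (10,15.5) (14.5,12) (20,11.5) (20,27.5) (19.5,36.5) (7.5,34)
edge 0: (3.5,29)→(10,15.5)  cross = 3.5·15.5 − 10·29 = -235.7500; (r_i+r_j)·cross = 13.5·-235.7500 = -3182.6250
edge 1: (10,15.5)→(14.5,12)  cross = 10·12 − 14.5·15.5 = -104.7500; (r_i+r_j)·cross = 24.5·-104.7500 = -2566.3750
edge 2: (14.5,12)→(20,11.5)  cross = 14.5·11.5 − 20·12 = -73.2500; (r_i+r_j)·cross = 34.5·-73.2500 = -2527.1250
edge 3: (20,11.5)→(20,27.5)  cross = 20·27.5 − 20·11.5 = 320.0000; (r_i+r_j)·cross = 40·320.0000 = 12800.0000
edge 4: (20,27.5)→(19.5,36.5)  cross = 20·36.5 − 19.5·27.5 = 193.7500; (r_i+r_j)·cross = 39.5·193.7500 = 7653.1250
edge 5: (19.5,36.5)→(7.5,34)  cross = 19.5·34 − 7.5·36.5 = 389.2500; (r_i+r_j)·cross = 27·389.2500 = 10509.7500
edge 6: (7.5,34)→(3.5,29)  cross = 7.5·29 − 3.5·34 = 98.5000; (r_i+r_j)·cross = 11·98.5000 = 1083.5000
Σcross = 587.7500 → A = |Σcross|/2 = 293.8750 mm²
Σ(r_i+r_j)·cross = 23770.2500 → first moment M = |Σ|/6 = 3961.7083
R_c = M/A = 3961.7083/293.8750 = 13.4809 mm
θ = 313° = 5.462881 rad
V = θ·R_c·A = 5.462881·13.4809·293.8750 = 21642.339 mm³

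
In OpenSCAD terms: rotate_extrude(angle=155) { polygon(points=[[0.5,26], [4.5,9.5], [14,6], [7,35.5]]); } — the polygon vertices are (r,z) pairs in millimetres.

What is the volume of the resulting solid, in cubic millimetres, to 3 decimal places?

Volume = 3726.327 mm³

Profile (r,z), 4 vertices: (0.5,26) (4.5,9.5) (14,6) (7,35.5)
edge 0: (0.5,26)→(4.5,9.5)  cross = 0.5·9.5 − 4.5·26 = -112.2500; (r_i+r_j)·cross = 5·-112.2500 = -561.2500
edge 1: (4.5,9.5)→(14,6)  cross = 4.5·6 − 14·9.5 = -106.0000; (r_i+r_j)·cross = 18.5·-106.0000 = -1961.0000
edge 2: (14,6)→(7,35.5)  cross = 14·35.5 − 7·6 = 455.0000; (r_i+r_j)·cross = 21·455.0000 = 9555.0000
edge 3: (7,35.5)→(0.5,26)  cross = 7·26 − 0.5·35.5 = 164.2500; (r_i+r_j)·cross = 7.5·164.2500 = 1231.8750
Σcross = 401.0000 → A = |Σcross|/2 = 200.5000 mm²
Σ(r_i+r_j)·cross = 8264.6250 → first moment M = |Σ|/6 = 1377.4375
R_c = M/A = 1377.4375/200.5000 = 6.8700 mm
θ = 155° = 2.705260 rad
V = θ·R_c·A = 2.705260·6.8700·200.5000 = 3726.327 mm³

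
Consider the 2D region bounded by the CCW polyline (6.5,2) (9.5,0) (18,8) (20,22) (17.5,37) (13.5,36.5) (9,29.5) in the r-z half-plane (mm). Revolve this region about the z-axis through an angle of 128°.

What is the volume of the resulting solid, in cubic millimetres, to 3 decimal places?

Volume = 10149.718 mm³

Profile (r,z), 7 vertices: (6.5,2) (9.5,0) (18,8) (20,22) (17.5,37) (13.5,36.5) (9,29.5)
edge 0: (6.5,2)→(9.5,0)  cross = 6.5·0 − 9.5·2 = -19.0000; (r_i+r_j)·cross = 16·-19.0000 = -304.0000
edge 1: (9.5,0)→(18,8)  cross = 9.5·8 − 18·0 = 76.0000; (r_i+r_j)·cross = 27.5·76.0000 = 2090.0000
edge 2: (18,8)→(20,22)  cross = 18·22 − 20·8 = 236.0000; (r_i+r_j)·cross = 38·236.0000 = 8968.0000
edge 3: (20,22)→(17.5,37)  cross = 20·37 − 17.5·22 = 355.0000; (r_i+r_j)·cross = 37.5·355.0000 = 13312.5000
edge 4: (17.5,37)→(13.5,36.5)  cross = 17.5·36.5 − 13.5·37 = 139.2500; (r_i+r_j)·cross = 31·139.2500 = 4316.7500
edge 5: (13.5,36.5)→(9,29.5)  cross = 13.5·29.5 − 9·36.5 = 69.7500; (r_i+r_j)·cross = 22.5·69.7500 = 1569.3750
edge 6: (9,29.5)→(6.5,2)  cross = 9·2 − 6.5·29.5 = -173.7500; (r_i+r_j)·cross = 15.5·-173.7500 = -2693.1250
Σcross = 683.2500 → A = |Σcross|/2 = 341.6250 mm²
Σ(r_i+r_j)·cross = 27259.5000 → first moment M = |Σ|/6 = 4543.2500
R_c = M/A = 4543.2500/341.6250 = 13.2989 mm
θ = 128° = 2.234021 rad
V = θ·R_c·A = 2.234021·13.2989·341.6250 = 10149.718 mm³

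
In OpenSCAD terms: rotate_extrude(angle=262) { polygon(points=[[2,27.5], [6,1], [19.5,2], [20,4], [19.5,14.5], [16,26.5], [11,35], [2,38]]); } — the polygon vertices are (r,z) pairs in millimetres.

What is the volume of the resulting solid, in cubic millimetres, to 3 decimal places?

Profile (r,z), 8 vertices: (2,27.5) (6,1) (19.5,2) (20,4) (19.5,14.5) (16,26.5) (11,35) (2,38)
edge 0: (2,27.5)→(6,1)  cross = 2·1 − 6·27.5 = -163.0000; (r_i+r_j)·cross = 8·-163.0000 = -1304.0000
edge 1: (6,1)→(19.5,2)  cross = 6·2 − 19.5·1 = -7.5000; (r_i+r_j)·cross = 25.5·-7.5000 = -191.2500
edge 2: (19.5,2)→(20,4)  cross = 19.5·4 − 20·2 = 38.0000; (r_i+r_j)·cross = 39.5·38.0000 = 1501.0000
edge 3: (20,4)→(19.5,14.5)  cross = 20·14.5 − 19.5·4 = 212.0000; (r_i+r_j)·cross = 39.5·212.0000 = 8374.0000
edge 4: (19.5,14.5)→(16,26.5)  cross = 19.5·26.5 − 16·14.5 = 284.7500; (r_i+r_j)·cross = 35.5·284.7500 = 10108.6250
edge 5: (16,26.5)→(11,35)  cross = 16·35 − 11·26.5 = 268.5000; (r_i+r_j)·cross = 27·268.5000 = 7249.5000
edge 6: (11,35)→(2,38)  cross = 11·38 − 2·35 = 348.0000; (r_i+r_j)·cross = 13·348.0000 = 4524.0000
edge 7: (2,38)→(2,27.5)  cross = 2·27.5 − 2·38 = -21.0000; (r_i+r_j)·cross = 4·-21.0000 = -84.0000
Σcross = 959.7500 → A = |Σcross|/2 = 479.8750 mm²
Σ(r_i+r_j)·cross = 30177.8750 → first moment M = |Σ|/6 = 5029.6458
R_c = M/A = 5029.6458/479.8750 = 10.4812 mm
θ = 262° = 4.572763 rad
V = θ·R_c·A = 4.572763·10.4812·479.8750 = 22999.377 mm³

Volume = 22999.377 mm³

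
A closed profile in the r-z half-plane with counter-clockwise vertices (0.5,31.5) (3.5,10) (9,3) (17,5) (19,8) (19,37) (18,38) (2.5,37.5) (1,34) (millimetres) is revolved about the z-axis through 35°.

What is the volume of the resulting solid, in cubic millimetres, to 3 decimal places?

Profile (r,z), 9 vertices: (0.5,31.5) (3.5,10) (9,3) (17,5) (19,8) (19,37) (18,38) (2.5,37.5) (1,34)
edge 0: (0.5,31.5)→(3.5,10)  cross = 0.5·10 − 3.5·31.5 = -105.2500; (r_i+r_j)·cross = 4·-105.2500 = -421.0000
edge 1: (3.5,10)→(9,3)  cross = 3.5·3 − 9·10 = -79.5000; (r_i+r_j)·cross = 12.5·-79.5000 = -993.7500
edge 2: (9,3)→(17,5)  cross = 9·5 − 17·3 = -6.0000; (r_i+r_j)·cross = 26·-6.0000 = -156.0000
edge 3: (17,5)→(19,8)  cross = 17·8 − 19·5 = 41.0000; (r_i+r_j)·cross = 36·41.0000 = 1476.0000
edge 4: (19,8)→(19,37)  cross = 19·37 − 19·8 = 551.0000; (r_i+r_j)·cross = 38·551.0000 = 20938.0000
edge 5: (19,37)→(18,38)  cross = 19·38 − 18·37 = 56.0000; (r_i+r_j)·cross = 37·56.0000 = 2072.0000
edge 6: (18,38)→(2.5,37.5)  cross = 18·37.5 − 2.5·38 = 580.0000; (r_i+r_j)·cross = 20.5·580.0000 = 11890.0000
edge 7: (2.5,37.5)→(1,34)  cross = 2.5·34 − 1·37.5 = 47.5000; (r_i+r_j)·cross = 3.5·47.5000 = 166.2500
edge 8: (1,34)→(0.5,31.5)  cross = 1·31.5 − 0.5·34 = 14.5000; (r_i+r_j)·cross = 1.5·14.5000 = 21.7500
Σcross = 1099.2500 → A = |Σcross|/2 = 549.6250 mm²
Σ(r_i+r_j)·cross = 34993.2500 → first moment M = |Σ|/6 = 5832.2083
R_c = M/A = 5832.2083/549.6250 = 10.6113 mm
θ = 35° = 0.610865 rad
V = θ·R_c·A = 0.610865·10.6113·549.6250 = 3562.693 mm³

Volume = 3562.693 mm³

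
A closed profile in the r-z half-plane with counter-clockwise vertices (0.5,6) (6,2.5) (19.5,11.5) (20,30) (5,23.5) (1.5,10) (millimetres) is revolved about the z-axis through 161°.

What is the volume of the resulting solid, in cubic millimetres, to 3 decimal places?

Volume = 10498.495 mm³

Profile (r,z), 6 vertices: (0.5,6) (6,2.5) (19.5,11.5) (20,30) (5,23.5) (1.5,10)
edge 0: (0.5,6)→(6,2.5)  cross = 0.5·2.5 − 6·6 = -34.7500; (r_i+r_j)·cross = 6.5·-34.7500 = -225.8750
edge 1: (6,2.5)→(19.5,11.5)  cross = 6·11.5 − 19.5·2.5 = 20.2500; (r_i+r_j)·cross = 25.5·20.2500 = 516.3750
edge 2: (19.5,11.5)→(20,30)  cross = 19.5·30 − 20·11.5 = 355.0000; (r_i+r_j)·cross = 39.5·355.0000 = 14022.5000
edge 3: (20,30)→(5,23.5)  cross = 20·23.5 − 5·30 = 320.0000; (r_i+r_j)·cross = 25·320.0000 = 8000.0000
edge 4: (5,23.5)→(1.5,10)  cross = 5·10 − 1.5·23.5 = 14.7500; (r_i+r_j)·cross = 6.5·14.7500 = 95.8750
edge 5: (1.5,10)→(0.5,6)  cross = 1.5·6 − 0.5·10 = 4.0000; (r_i+r_j)·cross = 2·4.0000 = 8.0000
Σcross = 679.2500 → A = |Σcross|/2 = 339.6250 mm²
Σ(r_i+r_j)·cross = 22416.8750 → first moment M = |Σ|/6 = 3736.1458
R_c = M/A = 3736.1458/339.6250 = 11.0008 mm
θ = 161° = 2.809980 rad
V = θ·R_c·A = 2.809980·11.0008·339.6250 = 10498.495 mm³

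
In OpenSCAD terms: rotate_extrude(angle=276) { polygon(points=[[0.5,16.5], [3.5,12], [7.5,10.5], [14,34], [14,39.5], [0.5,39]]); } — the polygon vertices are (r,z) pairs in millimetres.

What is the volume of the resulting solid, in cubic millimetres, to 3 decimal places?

Profile (r,z), 6 vertices: (0.5,16.5) (3.5,12) (7.5,10.5) (14,34) (14,39.5) (0.5,39)
edge 0: (0.5,16.5)→(3.5,12)  cross = 0.5·12 − 3.5·16.5 = -51.7500; (r_i+r_j)·cross = 4·-51.7500 = -207.0000
edge 1: (3.5,12)→(7.5,10.5)  cross = 3.5·10.5 − 7.5·12 = -53.2500; (r_i+r_j)·cross = 11·-53.2500 = -585.7500
edge 2: (7.5,10.5)→(14,34)  cross = 7.5·34 − 14·10.5 = 108.0000; (r_i+r_j)·cross = 21.5·108.0000 = 2322.0000
edge 3: (14,34)→(14,39.5)  cross = 14·39.5 − 14·34 = 77.0000; (r_i+r_j)·cross = 28·77.0000 = 2156.0000
edge 4: (14,39.5)→(0.5,39)  cross = 14·39 − 0.5·39.5 = 526.2500; (r_i+r_j)·cross = 14.5·526.2500 = 7630.6250
edge 5: (0.5,39)→(0.5,16.5)  cross = 0.5·16.5 − 0.5·39 = -11.2500; (r_i+r_j)·cross = 1·-11.2500 = -11.2500
Σcross = 595.0000 → A = |Σcross|/2 = 297.5000 mm²
Σ(r_i+r_j)·cross = 11304.6250 → first moment M = |Σ|/6 = 1884.1042
R_c = M/A = 1884.1042/297.5000 = 6.3331 mm
θ = 276° = 4.817109 rad
V = θ·R_c·A = 4.817109·6.3331·297.5000 = 9075.935 mm³

Volume = 9075.935 mm³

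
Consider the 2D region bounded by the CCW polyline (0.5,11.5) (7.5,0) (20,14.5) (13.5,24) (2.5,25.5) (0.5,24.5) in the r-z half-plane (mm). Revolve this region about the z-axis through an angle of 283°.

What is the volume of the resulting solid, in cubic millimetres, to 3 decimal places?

Profile (r,z), 6 vertices: (0.5,11.5) (7.5,0) (20,14.5) (13.5,24) (2.5,25.5) (0.5,24.5)
edge 0: (0.5,11.5)→(7.5,0)  cross = 0.5·0 − 7.5·11.5 = -86.2500; (r_i+r_j)·cross = 8·-86.2500 = -690.0000
edge 1: (7.5,0)→(20,14.5)  cross = 7.5·14.5 − 20·0 = 108.7500; (r_i+r_j)·cross = 27.5·108.7500 = 2990.6250
edge 2: (20,14.5)→(13.5,24)  cross = 20·24 − 13.5·14.5 = 284.2500; (r_i+r_j)·cross = 33.5·284.2500 = 9522.3750
edge 3: (13.5,24)→(2.5,25.5)  cross = 13.5·25.5 − 2.5·24 = 284.2500; (r_i+r_j)·cross = 16·284.2500 = 4548.0000
edge 4: (2.5,25.5)→(0.5,24.5)  cross = 2.5·24.5 − 0.5·25.5 = 48.5000; (r_i+r_j)·cross = 3·48.5000 = 145.5000
edge 5: (0.5,24.5)→(0.5,11.5)  cross = 0.5·11.5 − 0.5·24.5 = -6.5000; (r_i+r_j)·cross = 1·-6.5000 = -6.5000
Σcross = 633.0000 → A = |Σcross|/2 = 316.5000 mm²
Σ(r_i+r_j)·cross = 16510.0000 → first moment M = |Σ|/6 = 2751.6667
R_c = M/A = 2751.6667/316.5000 = 8.6940 mm
θ = 283° = 4.939282 rad
V = θ·R_c·A = 4.939282·8.6940·316.5000 = 13591.257 mm³

Volume = 13591.257 mm³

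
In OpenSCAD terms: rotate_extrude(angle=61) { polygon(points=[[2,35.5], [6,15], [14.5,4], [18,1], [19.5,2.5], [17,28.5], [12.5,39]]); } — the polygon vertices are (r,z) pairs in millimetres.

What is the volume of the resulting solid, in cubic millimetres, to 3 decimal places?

Volume = 4745.304 mm³

Profile (r,z), 7 vertices: (2,35.5) (6,15) (14.5,4) (18,1) (19.5,2.5) (17,28.5) (12.5,39)
edge 0: (2,35.5)→(6,15)  cross = 2·15 − 6·35.5 = -183.0000; (r_i+r_j)·cross = 8·-183.0000 = -1464.0000
edge 1: (6,15)→(14.5,4)  cross = 6·4 − 14.5·15 = -193.5000; (r_i+r_j)·cross = 20.5·-193.5000 = -3966.7500
edge 2: (14.5,4)→(18,1)  cross = 14.5·1 − 18·4 = -57.5000; (r_i+r_j)·cross = 32.5·-57.5000 = -1868.7500
edge 3: (18,1)→(19.5,2.5)  cross = 18·2.5 − 19.5·1 = 25.5000; (r_i+r_j)·cross = 37.5·25.5000 = 956.2500
edge 4: (19.5,2.5)→(17,28.5)  cross = 19.5·28.5 − 17·2.5 = 513.2500; (r_i+r_j)·cross = 36.5·513.2500 = 18733.6250
edge 5: (17,28.5)→(12.5,39)  cross = 17·39 − 12.5·28.5 = 306.7500; (r_i+r_j)·cross = 29.5·306.7500 = 9049.1250
edge 6: (12.5,39)→(2,35.5)  cross = 12.5·35.5 − 2·39 = 365.7500; (r_i+r_j)·cross = 14.5·365.7500 = 5303.3750
Σcross = 777.2500 → A = |Σcross|/2 = 388.6250 mm²
Σ(r_i+r_j)·cross = 26742.8750 → first moment M = |Σ|/6 = 4457.1458
R_c = M/A = 4457.1458/388.6250 = 11.4690 mm
θ = 61° = 1.064651 rad
V = θ·R_c·A = 1.064651·11.4690·388.6250 = 4745.304 mm³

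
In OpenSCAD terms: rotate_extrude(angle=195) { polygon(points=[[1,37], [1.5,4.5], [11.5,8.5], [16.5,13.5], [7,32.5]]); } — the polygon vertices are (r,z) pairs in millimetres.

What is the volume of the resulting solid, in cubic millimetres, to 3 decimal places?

Profile (r,z), 5 vertices: (1,37) (1.5,4.5) (11.5,8.5) (16.5,13.5) (7,32.5)
edge 0: (1,37)→(1.5,4.5)  cross = 1·4.5 − 1.5·37 = -51.0000; (r_i+r_j)·cross = 2.5·-51.0000 = -127.5000
edge 1: (1.5,4.5)→(11.5,8.5)  cross = 1.5·8.5 − 11.5·4.5 = -39.0000; (r_i+r_j)·cross = 13·-39.0000 = -507.0000
edge 2: (11.5,8.5)→(16.5,13.5)  cross = 11.5·13.5 − 16.5·8.5 = 15.0000; (r_i+r_j)·cross = 28·15.0000 = 420.0000
edge 3: (16.5,13.5)→(7,32.5)  cross = 16.5·32.5 − 7·13.5 = 441.7500; (r_i+r_j)·cross = 23.5·441.7500 = 10381.1250
edge 4: (7,32.5)→(1,37)  cross = 7·37 − 1·32.5 = 226.5000; (r_i+r_j)·cross = 8·226.5000 = 1812.0000
Σcross = 593.2500 → A = |Σcross|/2 = 296.6250 mm²
Σ(r_i+r_j)·cross = 11978.6250 → first moment M = |Σ|/6 = 1996.4375
R_c = M/A = 1996.4375/296.6250 = 6.7305 mm
θ = 195° = 3.403392 rad
V = θ·R_c·A = 3.403392·6.7305·296.6250 = 6794.659 mm³

Volume = 6794.659 mm³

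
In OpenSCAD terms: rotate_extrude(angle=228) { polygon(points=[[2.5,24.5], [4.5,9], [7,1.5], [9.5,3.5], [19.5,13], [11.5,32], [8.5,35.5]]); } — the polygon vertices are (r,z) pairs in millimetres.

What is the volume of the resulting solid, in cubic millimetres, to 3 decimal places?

Profile (r,z), 7 vertices: (2.5,24.5) (4.5,9) (7,1.5) (9.5,3.5) (19.5,13) (11.5,32) (8.5,35.5)
edge 0: (2.5,24.5)→(4.5,9)  cross = 2.5·9 − 4.5·24.5 = -87.7500; (r_i+r_j)·cross = 7·-87.7500 = -614.2500
edge 1: (4.5,9)→(7,1.5)  cross = 4.5·1.5 − 7·9 = -56.2500; (r_i+r_j)·cross = 11.5·-56.2500 = -646.8750
edge 2: (7,1.5)→(9.5,3.5)  cross = 7·3.5 − 9.5·1.5 = 10.2500; (r_i+r_j)·cross = 16.5·10.2500 = 169.1250
edge 3: (9.5,3.5)→(19.5,13)  cross = 9.5·13 − 19.5·3.5 = 55.2500; (r_i+r_j)·cross = 29·55.2500 = 1602.2500
edge 4: (19.5,13)→(11.5,32)  cross = 19.5·32 − 11.5·13 = 474.5000; (r_i+r_j)·cross = 31·474.5000 = 14709.5000
edge 5: (11.5,32)→(8.5,35.5)  cross = 11.5·35.5 − 8.5·32 = 136.2500; (r_i+r_j)·cross = 20·136.2500 = 2725.0000
edge 6: (8.5,35.5)→(2.5,24.5)  cross = 8.5·24.5 − 2.5·35.5 = 119.5000; (r_i+r_j)·cross = 11·119.5000 = 1314.5000
Σcross = 651.7500 → A = |Σcross|/2 = 325.8750 mm²
Σ(r_i+r_j)·cross = 19259.2500 → first moment M = |Σ|/6 = 3209.8750
R_c = M/A = 3209.8750/325.8750 = 9.8500 mm
θ = 228° = 3.979351 rad
V = θ·R_c·A = 3.979351·9.8500·325.8750 = 12773.218 mm³

Volume = 12773.218 mm³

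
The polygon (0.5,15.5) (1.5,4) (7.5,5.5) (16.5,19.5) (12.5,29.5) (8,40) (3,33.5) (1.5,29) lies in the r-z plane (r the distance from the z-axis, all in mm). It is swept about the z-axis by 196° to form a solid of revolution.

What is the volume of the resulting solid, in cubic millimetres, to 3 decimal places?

Volume = 8759.431 mm³

Profile (r,z), 8 vertices: (0.5,15.5) (1.5,4) (7.5,5.5) (16.5,19.5) (12.5,29.5) (8,40) (3,33.5) (1.5,29)
edge 0: (0.5,15.5)→(1.5,4)  cross = 0.5·4 − 1.5·15.5 = -21.2500; (r_i+r_j)·cross = 2·-21.2500 = -42.5000
edge 1: (1.5,4)→(7.5,5.5)  cross = 1.5·5.5 − 7.5·4 = -21.7500; (r_i+r_j)·cross = 9·-21.7500 = -195.7500
edge 2: (7.5,5.5)→(16.5,19.5)  cross = 7.5·19.5 − 16.5·5.5 = 55.5000; (r_i+r_j)·cross = 24·55.5000 = 1332.0000
edge 3: (16.5,19.5)→(12.5,29.5)  cross = 16.5·29.5 − 12.5·19.5 = 243.0000; (r_i+r_j)·cross = 29·243.0000 = 7047.0000
edge 4: (12.5,29.5)→(8,40)  cross = 12.5·40 − 8·29.5 = 264.0000; (r_i+r_j)·cross = 20.5·264.0000 = 5412.0000
edge 5: (8,40)→(3,33.5)  cross = 8·33.5 − 3·40 = 148.0000; (r_i+r_j)·cross = 11·148.0000 = 1628.0000
edge 6: (3,33.5)→(1.5,29)  cross = 3·29 − 1.5·33.5 = 36.7500; (r_i+r_j)·cross = 4.5·36.7500 = 165.3750
edge 7: (1.5,29)→(0.5,15.5)  cross = 1.5·15.5 − 0.5·29 = 8.7500; (r_i+r_j)·cross = 2·8.7500 = 17.5000
Σcross = 713.0000 → A = |Σcross|/2 = 356.5000 mm²
Σ(r_i+r_j)·cross = 15363.6250 → first moment M = |Σ|/6 = 2560.6042
R_c = M/A = 2560.6042/356.5000 = 7.1826 mm
θ = 196° = 3.420845 rad
V = θ·R_c·A = 3.420845·7.1826·356.5000 = 8759.431 mm³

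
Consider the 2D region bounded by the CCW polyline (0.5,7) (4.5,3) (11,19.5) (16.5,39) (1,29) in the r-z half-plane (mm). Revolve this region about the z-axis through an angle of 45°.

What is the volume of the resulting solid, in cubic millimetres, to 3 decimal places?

Profile (r,z), 5 vertices: (0.5,7) (4.5,3) (11,19.5) (16.5,39) (1,29)
edge 0: (0.5,7)→(4.5,3)  cross = 0.5·3 − 4.5·7 = -30.0000; (r_i+r_j)·cross = 5·-30.0000 = -150.0000
edge 1: (4.5,3)→(11,19.5)  cross = 4.5·19.5 − 11·3 = 54.7500; (r_i+r_j)·cross = 15.5·54.7500 = 848.6250
edge 2: (11,19.5)→(16.5,39)  cross = 11·39 − 16.5·19.5 = 107.2500; (r_i+r_j)·cross = 27.5·107.2500 = 2949.3750
edge 3: (16.5,39)→(1,29)  cross = 16.5·29 − 1·39 = 439.5000; (r_i+r_j)·cross = 17.5·439.5000 = 7691.2500
edge 4: (1,29)→(0.5,7)  cross = 1·7 − 0.5·29 = -7.5000; (r_i+r_j)·cross = 1.5·-7.5000 = -11.2500
Σcross = 564.0000 → A = |Σcross|/2 = 282.0000 mm²
Σ(r_i+r_j)·cross = 11328.0000 → first moment M = |Σ|/6 = 1888.0000
R_c = M/A = 1888.0000/282.0000 = 6.6950 mm
θ = 45° = 0.785398 rad
V = θ·R_c·A = 0.785398·6.6950·282.0000 = 1482.832 mm³

Volume = 1482.832 mm³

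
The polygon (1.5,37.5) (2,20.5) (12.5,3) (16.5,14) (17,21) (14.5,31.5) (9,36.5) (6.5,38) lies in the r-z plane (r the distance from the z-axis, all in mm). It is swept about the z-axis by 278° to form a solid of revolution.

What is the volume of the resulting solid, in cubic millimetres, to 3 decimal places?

Volume = 15898.437 mm³

Profile (r,z), 8 vertices: (1.5,37.5) (2,20.5) (12.5,3) (16.5,14) (17,21) (14.5,31.5) (9,36.5) (6.5,38)
edge 0: (1.5,37.5)→(2,20.5)  cross = 1.5·20.5 − 2·37.5 = -44.2500; (r_i+r_j)·cross = 3.5·-44.2500 = -154.8750
edge 1: (2,20.5)→(12.5,3)  cross = 2·3 − 12.5·20.5 = -250.2500; (r_i+r_j)·cross = 14.5·-250.2500 = -3628.6250
edge 2: (12.5,3)→(16.5,14)  cross = 12.5·14 − 16.5·3 = 125.5000; (r_i+r_j)·cross = 29·125.5000 = 3639.5000
edge 3: (16.5,14)→(17,21)  cross = 16.5·21 − 17·14 = 108.5000; (r_i+r_j)·cross = 33.5·108.5000 = 3634.7500
edge 4: (17,21)→(14.5,31.5)  cross = 17·31.5 − 14.5·21 = 231.0000; (r_i+r_j)·cross = 31.5·231.0000 = 7276.5000
edge 5: (14.5,31.5)→(9,36.5)  cross = 14.5·36.5 − 9·31.5 = 245.7500; (r_i+r_j)·cross = 23.5·245.7500 = 5775.1250
edge 6: (9,36.5)→(6.5,38)  cross = 9·38 − 6.5·36.5 = 104.7500; (r_i+r_j)·cross = 15.5·104.7500 = 1623.6250
edge 7: (6.5,38)→(1.5,37.5)  cross = 6.5·37.5 − 1.5·38 = 186.7500; (r_i+r_j)·cross = 8·186.7500 = 1494.0000
Σcross = 707.7500 → A = |Σcross|/2 = 353.8750 mm²
Σ(r_i+r_j)·cross = 19660.0000 → first moment M = |Σ|/6 = 3276.6667
R_c = M/A = 3276.6667/353.8750 = 9.2594 mm
θ = 278° = 4.852015 rad
V = θ·R_c·A = 4.852015·9.2594·353.8750 = 15898.437 mm³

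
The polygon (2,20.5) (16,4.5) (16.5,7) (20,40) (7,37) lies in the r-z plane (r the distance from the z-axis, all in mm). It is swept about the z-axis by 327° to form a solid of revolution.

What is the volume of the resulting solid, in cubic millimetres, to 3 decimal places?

Profile (r,z), 5 vertices: (2,20.5) (16,4.5) (16.5,7) (20,40) (7,37)
edge 0: (2,20.5)→(16,4.5)  cross = 2·4.5 − 16·20.5 = -319.0000; (r_i+r_j)·cross = 18·-319.0000 = -5742.0000
edge 1: (16,4.5)→(16.5,7)  cross = 16·7 − 16.5·4.5 = 37.7500; (r_i+r_j)·cross = 32.5·37.7500 = 1226.8750
edge 2: (16.5,7)→(20,40)  cross = 16.5·40 − 20·7 = 520.0000; (r_i+r_j)·cross = 36.5·520.0000 = 18980.0000
edge 3: (20,40)→(7,37)  cross = 20·37 − 7·40 = 460.0000; (r_i+r_j)·cross = 27·460.0000 = 12420.0000
edge 4: (7,37)→(2,20.5)  cross = 7·20.5 − 2·37 = 69.5000; (r_i+r_j)·cross = 9·69.5000 = 625.5000
Σcross = 768.2500 → A = |Σcross|/2 = 384.1250 mm²
Σ(r_i+r_j)·cross = 27510.3750 → first moment M = |Σ|/6 = 4585.0625
R_c = M/A = 4585.0625/384.1250 = 11.9364 mm
θ = 327° = 5.707227 rad
V = θ·R_c·A = 5.707227·11.9364·384.1250 = 26167.991 mm³

Volume = 26167.991 mm³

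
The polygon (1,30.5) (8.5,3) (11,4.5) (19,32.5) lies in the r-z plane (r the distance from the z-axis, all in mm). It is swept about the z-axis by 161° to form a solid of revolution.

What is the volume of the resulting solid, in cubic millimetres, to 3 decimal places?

Volume = 7852.958 mm³

Profile (r,z), 4 vertices: (1,30.5) (8.5,3) (11,4.5) (19,32.5)
edge 0: (1,30.5)→(8.5,3)  cross = 1·3 − 8.5·30.5 = -256.2500; (r_i+r_j)·cross = 9.5·-256.2500 = -2434.3750
edge 1: (8.5,3)→(11,4.5)  cross = 8.5·4.5 − 11·3 = 5.2500; (r_i+r_j)·cross = 19.5·5.2500 = 102.3750
edge 2: (11,4.5)→(19,32.5)  cross = 11·32.5 − 19·4.5 = 272.0000; (r_i+r_j)·cross = 30·272.0000 = 8160.0000
edge 3: (19,32.5)→(1,30.5)  cross = 19·30.5 − 1·32.5 = 547.0000; (r_i+r_j)·cross = 20·547.0000 = 10940.0000
Σcross = 568.0000 → A = |Σcross|/2 = 284.0000 mm²
Σ(r_i+r_j)·cross = 16768.0000 → first moment M = |Σ|/6 = 2794.6667
R_c = M/A = 2794.6667/284.0000 = 9.8404 mm
θ = 161° = 2.809980 rad
V = θ·R_c·A = 2.809980·9.8404·284.0000 = 7852.958 mm³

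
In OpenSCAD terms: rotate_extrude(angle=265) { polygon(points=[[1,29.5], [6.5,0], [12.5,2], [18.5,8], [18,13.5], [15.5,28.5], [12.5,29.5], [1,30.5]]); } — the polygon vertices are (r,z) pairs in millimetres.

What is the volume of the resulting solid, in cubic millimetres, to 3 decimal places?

Profile (r,z), 8 vertices: (1,29.5) (6.5,0) (12.5,2) (18.5,8) (18,13.5) (15.5,28.5) (12.5,29.5) (1,30.5)
edge 0: (1,29.5)→(6.5,0)  cross = 1·0 − 6.5·29.5 = -191.7500; (r_i+r_j)·cross = 7.5·-191.7500 = -1438.1250
edge 1: (6.5,0)→(12.5,2)  cross = 6.5·2 − 12.5·0 = 13.0000; (r_i+r_j)·cross = 19·13.0000 = 247.0000
edge 2: (12.5,2)→(18.5,8)  cross = 12.5·8 − 18.5·2 = 63.0000; (r_i+r_j)·cross = 31·63.0000 = 1953.0000
edge 3: (18.5,8)→(18,13.5)  cross = 18.5·13.5 − 18·8 = 105.7500; (r_i+r_j)·cross = 36.5·105.7500 = 3859.8750
edge 4: (18,13.5)→(15.5,28.5)  cross = 18·28.5 − 15.5·13.5 = 303.7500; (r_i+r_j)·cross = 33.5·303.7500 = 10175.6250
edge 5: (15.5,28.5)→(12.5,29.5)  cross = 15.5·29.5 − 12.5·28.5 = 101.0000; (r_i+r_j)·cross = 28·101.0000 = 2828.0000
edge 6: (12.5,29.5)→(1,30.5)  cross = 12.5·30.5 − 1·29.5 = 351.7500; (r_i+r_j)·cross = 13.5·351.7500 = 4748.6250
edge 7: (1,30.5)→(1,29.5)  cross = 1·29.5 − 1·30.5 = -1.0000; (r_i+r_j)·cross = 2·-1.0000 = -2.0000
Σcross = 745.5000 → A = |Σcross|/2 = 372.7500 mm²
Σ(r_i+r_j)·cross = 22372.0000 → first moment M = |Σ|/6 = 3728.6667
R_c = M/A = 3728.6667/372.7500 = 10.0031 mm
θ = 265° = 4.625123 rad
V = θ·R_c·A = 4.625123·10.0031·372.7500 = 17245.540 mm³

Volume = 17245.540 mm³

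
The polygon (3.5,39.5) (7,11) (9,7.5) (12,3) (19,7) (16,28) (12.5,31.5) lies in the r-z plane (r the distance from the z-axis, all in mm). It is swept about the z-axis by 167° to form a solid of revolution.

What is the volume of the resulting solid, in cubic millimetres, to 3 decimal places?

Volume = 10442.398 mm³

Profile (r,z), 7 vertices: (3.5,39.5) (7,11) (9,7.5) (12,3) (19,7) (16,28) (12.5,31.5)
edge 0: (3.5,39.5)→(7,11)  cross = 3.5·11 − 7·39.5 = -238.0000; (r_i+r_j)·cross = 10.5·-238.0000 = -2499.0000
edge 1: (7,11)→(9,7.5)  cross = 7·7.5 − 9·11 = -46.5000; (r_i+r_j)·cross = 16·-46.5000 = -744.0000
edge 2: (9,7.5)→(12,3)  cross = 9·3 − 12·7.5 = -63.0000; (r_i+r_j)·cross = 21·-63.0000 = -1323.0000
edge 3: (12,3)→(19,7)  cross = 12·7 − 19·3 = 27.0000; (r_i+r_j)·cross = 31·27.0000 = 837.0000
edge 4: (19,7)→(16,28)  cross = 19·28 − 16·7 = 420.0000; (r_i+r_j)·cross = 35·420.0000 = 14700.0000
edge 5: (16,28)→(12.5,31.5)  cross = 16·31.5 − 12.5·28 = 154.0000; (r_i+r_j)·cross = 28.5·154.0000 = 4389.0000
edge 6: (12.5,31.5)→(3.5,39.5)  cross = 12.5·39.5 − 3.5·31.5 = 383.5000; (r_i+r_j)·cross = 16·383.5000 = 6136.0000
Σcross = 637.0000 → A = |Σcross|/2 = 318.5000 mm²
Σ(r_i+r_j)·cross = 21496.0000 → first moment M = |Σ|/6 = 3582.6667
R_c = M/A = 3582.6667/318.5000 = 11.2486 mm
θ = 167° = 2.914700 rad
V = θ·R_c·A = 2.914700·11.2486·318.5000 = 10442.398 mm³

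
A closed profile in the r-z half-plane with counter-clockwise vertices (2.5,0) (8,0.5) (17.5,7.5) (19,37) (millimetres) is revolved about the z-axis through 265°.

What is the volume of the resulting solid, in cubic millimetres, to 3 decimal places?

Profile (r,z), 4 vertices: (2.5,0) (8,0.5) (17.5,7.5) (19,37)
edge 0: (2.5,0)→(8,0.5)  cross = 2.5·0.5 − 8·0 = 1.2500; (r_i+r_j)·cross = 10.5·1.2500 = 13.1250
edge 1: (8,0.5)→(17.5,7.5)  cross = 8·7.5 − 17.5·0.5 = 51.2500; (r_i+r_j)·cross = 25.5·51.2500 = 1306.8750
edge 2: (17.5,7.5)→(19,37)  cross = 17.5·37 − 19·7.5 = 505.0000; (r_i+r_j)·cross = 36.5·505.0000 = 18432.5000
edge 3: (19,37)→(2.5,0)  cross = 19·0 − 2.5·37 = -92.5000; (r_i+r_j)·cross = 21.5·-92.5000 = -1988.7500
Σcross = 465.0000 → A = |Σcross|/2 = 232.5000 mm²
Σ(r_i+r_j)·cross = 17763.7500 → first moment M = |Σ|/6 = 2960.6250
R_c = M/A = 2960.6250/232.5000 = 12.7339 mm
θ = 265° = 4.625123 rad
V = θ·R_c·A = 4.625123·12.7339·232.5000 = 13693.253 mm³

Volume = 13693.253 mm³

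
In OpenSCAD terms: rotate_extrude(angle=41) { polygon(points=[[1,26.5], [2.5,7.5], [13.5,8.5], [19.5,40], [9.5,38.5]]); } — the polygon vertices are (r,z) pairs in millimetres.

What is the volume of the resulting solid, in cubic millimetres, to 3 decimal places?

Volume = 2845.106 mm³

Profile (r,z), 5 vertices: (1,26.5) (2.5,7.5) (13.5,8.5) (19.5,40) (9.5,38.5)
edge 0: (1,26.5)→(2.5,7.5)  cross = 1·7.5 − 2.5·26.5 = -58.7500; (r_i+r_j)·cross = 3.5·-58.7500 = -205.6250
edge 1: (2.5,7.5)→(13.5,8.5)  cross = 2.5·8.5 − 13.5·7.5 = -80.0000; (r_i+r_j)·cross = 16·-80.0000 = -1280.0000
edge 2: (13.5,8.5)→(19.5,40)  cross = 13.5·40 − 19.5·8.5 = 374.2500; (r_i+r_j)·cross = 33·374.2500 = 12350.2500
edge 3: (19.5,40)→(9.5,38.5)  cross = 19.5·38.5 − 9.5·40 = 370.7500; (r_i+r_j)·cross = 29·370.7500 = 10751.7500
edge 4: (9.5,38.5)→(1,26.5)  cross = 9.5·26.5 − 1·38.5 = 213.2500; (r_i+r_j)·cross = 10.5·213.2500 = 2239.1250
Σcross = 819.5000 → A = |Σcross|/2 = 409.7500 mm²
Σ(r_i+r_j)·cross = 23855.5000 → first moment M = |Σ|/6 = 3975.9167
R_c = M/A = 3975.9167/409.7500 = 9.7033 mm
θ = 41° = 0.715585 rad
V = θ·R_c·A = 0.715585·9.7033·409.7500 = 2845.106 mm³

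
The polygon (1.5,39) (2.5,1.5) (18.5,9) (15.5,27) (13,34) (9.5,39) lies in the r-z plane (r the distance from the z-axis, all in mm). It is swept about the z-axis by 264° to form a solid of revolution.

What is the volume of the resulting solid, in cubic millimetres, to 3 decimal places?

Profile (r,z), 6 vertices: (1.5,39) (2.5,1.5) (18.5,9) (15.5,27) (13,34) (9.5,39)
edge 0: (1.5,39)→(2.5,1.5)  cross = 1.5·1.5 − 2.5·39 = -95.2500; (r_i+r_j)·cross = 4·-95.2500 = -381.0000
edge 1: (2.5,1.5)→(18.5,9)  cross = 2.5·9 − 18.5·1.5 = -5.2500; (r_i+r_j)·cross = 21·-5.2500 = -110.2500
edge 2: (18.5,9)→(15.5,27)  cross = 18.5·27 − 15.5·9 = 360.0000; (r_i+r_j)·cross = 34·360.0000 = 12240.0000
edge 3: (15.5,27)→(13,34)  cross = 15.5·34 − 13·27 = 176.0000; (r_i+r_j)·cross = 28.5·176.0000 = 5016.0000
edge 4: (13,34)→(9.5,39)  cross = 13·39 − 9.5·34 = 184.0000; (r_i+r_j)·cross = 22.5·184.0000 = 4140.0000
edge 5: (9.5,39)→(1.5,39)  cross = 9.5·39 − 1.5·39 = 312.0000; (r_i+r_j)·cross = 11·312.0000 = 3432.0000
Σcross = 931.5000 → A = |Σcross|/2 = 465.7500 mm²
Σ(r_i+r_j)·cross = 24336.7500 → first moment M = |Σ|/6 = 4056.1250
R_c = M/A = 4056.1250/465.7500 = 8.7088 mm
θ = 264° = 4.607669 rad
V = θ·R_c·A = 4.607669·8.7088·465.7500 = 18689.282 mm³

Volume = 18689.282 mm³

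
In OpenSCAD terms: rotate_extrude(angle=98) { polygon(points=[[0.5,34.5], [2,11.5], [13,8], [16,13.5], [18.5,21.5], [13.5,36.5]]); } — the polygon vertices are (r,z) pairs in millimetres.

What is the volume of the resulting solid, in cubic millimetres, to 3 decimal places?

Volume = 6001.731 mm³

Profile (r,z), 6 vertices: (0.5,34.5) (2,11.5) (13,8) (16,13.5) (18.5,21.5) (13.5,36.5)
edge 0: (0.5,34.5)→(2,11.5)  cross = 0.5·11.5 − 2·34.5 = -63.2500; (r_i+r_j)·cross = 2.5·-63.2500 = -158.1250
edge 1: (2,11.5)→(13,8)  cross = 2·8 − 13·11.5 = -133.5000; (r_i+r_j)·cross = 15·-133.5000 = -2002.5000
edge 2: (13,8)→(16,13.5)  cross = 13·13.5 − 16·8 = 47.5000; (r_i+r_j)·cross = 29·47.5000 = 1377.5000
edge 3: (16,13.5)→(18.5,21.5)  cross = 16·21.5 − 18.5·13.5 = 94.2500; (r_i+r_j)·cross = 34.5·94.2500 = 3251.6250
edge 4: (18.5,21.5)→(13.5,36.5)  cross = 18.5·36.5 − 13.5·21.5 = 385.0000; (r_i+r_j)·cross = 32·385.0000 = 12320.0000
edge 5: (13.5,36.5)→(0.5,34.5)  cross = 13.5·34.5 − 0.5·36.5 = 447.5000; (r_i+r_j)·cross = 14·447.5000 = 6265.0000
Σcross = 777.5000 → A = |Σcross|/2 = 388.7500 mm²
Σ(r_i+r_j)·cross = 21053.5000 → first moment M = |Σ|/6 = 3508.9167
R_c = M/A = 3508.9167/388.7500 = 9.0262 mm
θ = 98° = 1.710423 rad
V = θ·R_c·A = 1.710423·9.0262·388.7500 = 6001.731 mm³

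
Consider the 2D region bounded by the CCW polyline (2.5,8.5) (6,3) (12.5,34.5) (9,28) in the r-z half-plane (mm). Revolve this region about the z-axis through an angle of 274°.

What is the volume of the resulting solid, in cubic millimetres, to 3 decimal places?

Volume = 2941.054 mm³

Profile (r,z), 4 vertices: (2.5,8.5) (6,3) (12.5,34.5) (9,28)
edge 0: (2.5,8.5)→(6,3)  cross = 2.5·3 − 6·8.5 = -43.5000; (r_i+r_j)·cross = 8.5·-43.5000 = -369.7500
edge 1: (6,3)→(12.5,34.5)  cross = 6·34.5 − 12.5·3 = 169.5000; (r_i+r_j)·cross = 18.5·169.5000 = 3135.7500
edge 2: (12.5,34.5)→(9,28)  cross = 12.5·28 − 9·34.5 = 39.5000; (r_i+r_j)·cross = 21.5·39.5000 = 849.2500
edge 3: (9,28)→(2.5,8.5)  cross = 9·8.5 − 2.5·28 = 6.5000; (r_i+r_j)·cross = 11.5·6.5000 = 74.7500
Σcross = 172.0000 → A = |Σcross|/2 = 86.0000 mm²
Σ(r_i+r_j)·cross = 3690.0000 → first moment M = |Σ|/6 = 615.0000
R_c = M/A = 615.0000/86.0000 = 7.1512 mm
θ = 274° = 4.782202 rad
V = θ·R_c·A = 4.782202·7.1512·86.0000 = 2941.054 mm³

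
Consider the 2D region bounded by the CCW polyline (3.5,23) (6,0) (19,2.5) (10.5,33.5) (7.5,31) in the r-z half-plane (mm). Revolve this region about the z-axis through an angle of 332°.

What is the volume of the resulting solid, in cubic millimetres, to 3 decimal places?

Profile (r,z), 5 vertices: (3.5,23) (6,0) (19,2.5) (10.5,33.5) (7.5,31)
edge 0: (3.5,23)→(6,0)  cross = 3.5·0 − 6·23 = -138.0000; (r_i+r_j)·cross = 9.5·-138.0000 = -1311.0000
edge 1: (6,0)→(19,2.5)  cross = 6·2.5 − 19·0 = 15.0000; (r_i+r_j)·cross = 25·15.0000 = 375.0000
edge 2: (19,2.5)→(10.5,33.5)  cross = 19·33.5 − 10.5·2.5 = 610.2500; (r_i+r_j)·cross = 29.5·610.2500 = 18002.3750
edge 3: (10.5,33.5)→(7.5,31)  cross = 10.5·31 − 7.5·33.5 = 74.2500; (r_i+r_j)·cross = 18·74.2500 = 1336.5000
edge 4: (7.5,31)→(3.5,23)  cross = 7.5·23 − 3.5·31 = 64.0000; (r_i+r_j)·cross = 11·64.0000 = 704.0000
Σcross = 625.5000 → A = |Σcross|/2 = 312.7500 mm²
Σ(r_i+r_j)·cross = 19106.8750 → first moment M = |Σ|/6 = 3184.4792
R_c = M/A = 3184.4792/312.7500 = 10.1822 mm
θ = 332° = 5.794493 rad
V = θ·R_c·A = 5.794493·10.1822·312.7500 = 18452.443 mm³

Volume = 18452.443 mm³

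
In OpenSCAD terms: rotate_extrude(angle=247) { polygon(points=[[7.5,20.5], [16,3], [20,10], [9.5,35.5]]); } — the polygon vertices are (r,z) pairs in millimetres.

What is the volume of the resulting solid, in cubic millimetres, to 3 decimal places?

Volume = 9590.277 mm³

Profile (r,z), 4 vertices: (7.5,20.5) (16,3) (20,10) (9.5,35.5)
edge 0: (7.5,20.5)→(16,3)  cross = 7.5·3 − 16·20.5 = -305.5000; (r_i+r_j)·cross = 23.5·-305.5000 = -7179.2500
edge 1: (16,3)→(20,10)  cross = 16·10 − 20·3 = 100.0000; (r_i+r_j)·cross = 36·100.0000 = 3600.0000
edge 2: (20,10)→(9.5,35.5)  cross = 20·35.5 − 9.5·10 = 615.0000; (r_i+r_j)·cross = 29.5·615.0000 = 18142.5000
edge 3: (9.5,35.5)→(7.5,20.5)  cross = 9.5·20.5 − 7.5·35.5 = -71.5000; (r_i+r_j)·cross = 17·-71.5000 = -1215.5000
Σcross = 338.0000 → A = |Σcross|/2 = 169.0000 mm²
Σ(r_i+r_j)·cross = 13347.7500 → first moment M = |Σ|/6 = 2224.6250
R_c = M/A = 2224.6250/169.0000 = 13.1635 mm
θ = 247° = 4.310963 rad
V = θ·R_c·A = 4.310963·13.1635·169.0000 = 9590.277 mm³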